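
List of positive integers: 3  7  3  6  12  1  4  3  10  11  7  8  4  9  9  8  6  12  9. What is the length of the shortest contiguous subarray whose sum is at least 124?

add 3: running sum 3 < 124
add 7: running sum 10 < 124
add 3: running sum 13 < 124
add 6: running sum 19 < 124
add 12: running sum 31 < 124
add 1: running sum 32 < 124
add 4: running sum 36 < 124
add 3: running sum 39 < 124
add 10: running sum 49 < 124
add 11: running sum 60 < 124
add 7: running sum 67 < 124
add 8: running sum 75 < 124
add 4: running sum 79 < 124
add 9: running sum 88 < 124
add 9: running sum 97 < 124
add 8: running sum 105 < 124
add 6: running sum 111 < 124
add 12: running sum 123 < 124
end 18: [7, 3, 6, 12, 1, 4, 3, 10, 11, 7, 8, 4, 9, 9, 8, 6, 12, 9] sum 129, len 18
Shortest qualifying length: 18.

18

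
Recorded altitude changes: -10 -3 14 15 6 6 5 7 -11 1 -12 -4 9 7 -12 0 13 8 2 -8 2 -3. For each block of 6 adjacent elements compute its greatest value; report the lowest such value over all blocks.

[-10, -3, 14, 15, 6, 6] → max 15
[-3, 14, 15, 6, 6, 5] → max 15
[14, 15, 6, 6, 5, 7] → max 15
[15, 6, 6, 5, 7, -11] → max 15
[6, 6, 5, 7, -11, 1] → max 7
[6, 5, 7, -11, 1, -12] → max 7
[5, 7, -11, 1, -12, -4] → max 7
[7, -11, 1, -12, -4, 9] → max 9
[-11, 1, -12, -4, 9, 7] → max 9
[1, -12, -4, 9, 7, -12] → max 9
[-12, -4, 9, 7, -12, 0] → max 9
[-4, 9, 7, -12, 0, 13] → max 13
[9, 7, -12, 0, 13, 8] → max 13
[7, -12, 0, 13, 8, 2] → max 13
[-12, 0, 13, 8, 2, -8] → max 13
[0, 13, 8, 2, -8, 2] → max 13
[13, 8, 2, -8, 2, -3] → max 13
Lowest of these is 7.

7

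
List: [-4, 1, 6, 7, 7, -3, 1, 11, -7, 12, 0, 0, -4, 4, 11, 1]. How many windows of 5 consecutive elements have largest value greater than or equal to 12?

-4 1 6 7 7 → max 7
1 6 7 7 -3 → max 7
6 7 7 -3 1 → max 7
7 7 -3 1 11 → max 11
7 -3 1 11 -7 → max 11
-3 1 11 -7 12 → max 12  ≥ 12 ✓
1 11 -7 12 0 → max 12  ≥ 12 ✓
11 -7 12 0 0 → max 12  ≥ 12 ✓
-7 12 0 0 -4 → max 12  ≥ 12 ✓
12 0 0 -4 4 → max 12  ≥ 12 ✓
0 0 -4 4 11 → max 11
0 -4 4 11 1 → max 11
5 windows satisfy the condition.

5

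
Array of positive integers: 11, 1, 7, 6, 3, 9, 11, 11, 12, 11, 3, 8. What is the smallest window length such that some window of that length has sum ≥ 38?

add 11: running sum 11 < 38
add 1: running sum 12 < 38
add 7: running sum 19 < 38
add 6: running sum 25 < 38
add 3: running sum 28 < 38
add 9: running sum 37 < 38
end 6: [11, 1, 7, 6, 3, 9, 11] sum 48, len 7
end 7: [6, 3, 9, 11, 11] sum 40, len 5
end 8: [9, 11, 11, 12] sum 43, len 4
end 9: [11, 11, 12, 11] sum 45, len 4
end 10: [11, 11, 12, 11, 3] sum 48, len 5
end 11: [11, 12, 11, 3, 8] sum 45, len 5
Shortest qualifying length: 4.

4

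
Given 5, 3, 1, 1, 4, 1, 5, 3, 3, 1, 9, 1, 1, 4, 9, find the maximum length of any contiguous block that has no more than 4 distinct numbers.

10

Extend right; when distinct count exceeds 4, shrink from the left:
add 5: window [5] (1 distinct), len 1
add 3: window [5, 3] (2 distinct), len 2
add 1: window [5, 3, 1] (3 distinct), len 3
add 1: window [5, 3, 1, 1] (3 distinct), len 4
add 4: window [5, 3, 1, 1, 4] (4 distinct), len 5
add 1: window [5, 3, 1, 1, 4, 1] (4 distinct), len 6
add 5: window [5, 3, 1, 1, 4, 1, 5] (4 distinct), len 7
add 3: window [5, 3, 1, 1, 4, 1, 5, 3] (4 distinct), len 8
add 3: window [5, 3, 1, 1, 4, 1, 5, 3, 3] (4 distinct), len 9
add 1: window [5, 3, 1, 1, 4, 1, 5, 3, 3, 1] (4 distinct), len 10
add 9: window [1, 5, 3, 3, 1, 9] (4 distinct), len 6
add 1: window [1, 5, 3, 3, 1, 9, 1] (4 distinct), len 7
add 1: window [1, 5, 3, 3, 1, 9, 1, 1] (4 distinct), len 8
add 4: window [3, 3, 1, 9, 1, 1, 4] (4 distinct), len 7
add 9: window [3, 3, 1, 9, 1, 1, 4, 9] (4 distinct), len 8
Longest length with ≤4 distinct: 10.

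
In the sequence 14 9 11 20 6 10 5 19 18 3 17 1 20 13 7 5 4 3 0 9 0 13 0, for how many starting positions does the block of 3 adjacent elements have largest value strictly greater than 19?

[14, 9, 11] → max 14
[9, 11, 20] → max 20  > 19 ✓
[11, 20, 6] → max 20  > 19 ✓
[20, 6, 10] → max 20  > 19 ✓
[6, 10, 5] → max 10
[10, 5, 19] → max 19
[5, 19, 18] → max 19
[19, 18, 3] → max 19
[18, 3, 17] → max 18
[3, 17, 1] → max 17
[17, 1, 20] → max 20  > 19 ✓
[1, 20, 13] → max 20  > 19 ✓
[20, 13, 7] → max 20  > 19 ✓
[13, 7, 5] → max 13
[7, 5, 4] → max 7
[5, 4, 3] → max 5
[4, 3, 0] → max 4
[3, 0, 9] → max 9
[0, 9, 0] → max 9
[9, 0, 13] → max 13
[0, 13, 0] → max 13
6 windows satisfy the condition.

6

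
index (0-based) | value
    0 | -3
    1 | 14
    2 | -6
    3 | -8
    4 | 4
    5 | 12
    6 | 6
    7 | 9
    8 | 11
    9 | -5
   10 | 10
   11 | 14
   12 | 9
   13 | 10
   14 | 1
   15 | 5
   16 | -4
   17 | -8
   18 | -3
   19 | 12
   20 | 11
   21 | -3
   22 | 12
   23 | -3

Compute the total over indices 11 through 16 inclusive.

Elements at indices 11..16: 14, 9, 10, 1, 5, -4
sum(14, 9, 10, 1, 5, -4) = 35

35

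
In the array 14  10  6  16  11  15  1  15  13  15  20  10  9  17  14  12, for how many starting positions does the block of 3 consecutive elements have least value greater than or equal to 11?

[14, 10, 6] → min 6
[10, 6, 16] → min 6
[6, 16, 11] → min 6
[16, 11, 15] → min 11  ≥ 11 ✓
[11, 15, 1] → min 1
[15, 1, 15] → min 1
[1, 15, 13] → min 1
[15, 13, 15] → min 13  ≥ 11 ✓
[13, 15, 20] → min 13  ≥ 11 ✓
[15, 20, 10] → min 10
[20, 10, 9] → min 9
[10, 9, 17] → min 9
[9, 17, 14] → min 9
[17, 14, 12] → min 12  ≥ 11 ✓
4 windows satisfy the condition.

4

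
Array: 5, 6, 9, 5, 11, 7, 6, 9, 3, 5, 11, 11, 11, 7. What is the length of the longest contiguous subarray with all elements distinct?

6

add 5: [5] len 1
add 6: [5, 6] len 2
add 9: [5, 6, 9] len 3
add 5 (repeat 5, move left end past it): [6, 9, 5] len 3
add 11: [6, 9, 5, 11] len 4
add 7: [6, 9, 5, 11, 7] len 5
add 6 (repeat 6, move left end past it): [9, 5, 11, 7, 6] len 5
add 9 (repeat 9, move left end past it): [5, 11, 7, 6, 9] len 5
add 3: [5, 11, 7, 6, 9, 3] len 6
add 5 (repeat 5, move left end past it): [11, 7, 6, 9, 3, 5] len 6
add 11 (repeat 11, move left end past it): [7, 6, 9, 3, 5, 11] len 6
add 11 (repeat 11, move left end past it): [11] len 1
add 11 (repeat 11, move left end past it): [11] len 1
add 7: [11, 7] len 2
Longest all-distinct length: 6.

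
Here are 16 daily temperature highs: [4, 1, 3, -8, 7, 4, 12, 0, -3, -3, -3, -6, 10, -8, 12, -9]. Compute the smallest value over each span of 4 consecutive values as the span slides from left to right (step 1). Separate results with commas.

-8, -8, -8, -8, 0, -3, -3, -3, -6, -6, -8, -8, -9

4 1 3 -8 → min -8
1 3 -8 7 → min -8
3 -8 7 4 → min -8
-8 7 4 12 → min -8
7 4 12 0 → min 0
4 12 0 -3 → min -3
12 0 -3 -3 → min -3
0 -3 -3 -3 → min -3
-3 -3 -3 -6 → min -6
-3 -3 -6 10 → min -6
-3 -6 10 -8 → min -8
-6 10 -8 12 → min -8
10 -8 12 -9 → min -9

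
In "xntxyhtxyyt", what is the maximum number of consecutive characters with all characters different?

add x: [x] len 1
add n: [x, n] len 2
add t: [x, n, t] len 3
add x (repeat x, move left end past it): [n, t, x] len 3
add y: [n, t, x, y] len 4
add h: [n, t, x, y, h] len 5
add t (repeat t, move left end past it): [x, y, h, t] len 4
add x (repeat x, move left end past it): [y, h, t, x] len 4
add y (repeat y, move left end past it): [h, t, x, y] len 4
add y (repeat y, move left end past it): [y] len 1
add t: [y, t] len 2
Longest all-distinct length: 5.

5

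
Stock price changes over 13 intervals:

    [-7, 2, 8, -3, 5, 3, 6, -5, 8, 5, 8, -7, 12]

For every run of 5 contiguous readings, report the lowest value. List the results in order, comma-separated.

-7, -3, -3, -5, -5, -5, -5, -7, -7

[-7, 2, 8, -3, 5] → min -7
[2, 8, -3, 5, 3] → min -3
[8, -3, 5, 3, 6] → min -3
[-3, 5, 3, 6, -5] → min -5
[5, 3, 6, -5, 8] → min -5
[3, 6, -5, 8, 5] → min -5
[6, -5, 8, 5, 8] → min -5
[-5, 8, 5, 8, -7] → min -7
[8, 5, 8, -7, 12] → min -7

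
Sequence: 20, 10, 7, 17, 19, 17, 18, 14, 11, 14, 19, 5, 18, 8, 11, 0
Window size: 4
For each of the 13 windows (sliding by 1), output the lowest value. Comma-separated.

7, 7, 7, 17, 14, 11, 11, 11, 5, 5, 5, 5, 0

Sliding a size-4 window across the 16 values:
(20, 10, 7, 17) → min 7
(10, 7, 17, 19) → min 7
(7, 17, 19, 17) → min 7
(17, 19, 17, 18) → min 17
(19, 17, 18, 14) → min 14
(17, 18, 14, 11) → min 11
(18, 14, 11, 14) → min 11
(14, 11, 14, 19) → min 11
(11, 14, 19, 5) → min 5
(14, 19, 5, 18) → min 5
(19, 5, 18, 8) → min 5
(5, 18, 8, 11) → min 5
(18, 8, 11, 0) → min 0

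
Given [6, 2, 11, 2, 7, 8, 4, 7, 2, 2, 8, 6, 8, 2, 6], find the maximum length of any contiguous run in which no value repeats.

add 6: [6] len 1
add 2: [6, 2] len 2
add 11: [6, 2, 11] len 3
add 2 (repeat 2, move left end past it): [11, 2] len 2
add 7: [11, 2, 7] len 3
add 8: [11, 2, 7, 8] len 4
add 4: [11, 2, 7, 8, 4] len 5
add 7 (repeat 7, move left end past it): [8, 4, 7] len 3
add 2: [8, 4, 7, 2] len 4
add 2 (repeat 2, move left end past it): [2] len 1
add 8: [2, 8] len 2
add 6: [2, 8, 6] len 3
add 8 (repeat 8, move left end past it): [6, 8] len 2
add 2: [6, 8, 2] len 3
add 6 (repeat 6, move left end past it): [8, 2, 6] len 3
Longest all-distinct length: 5.

5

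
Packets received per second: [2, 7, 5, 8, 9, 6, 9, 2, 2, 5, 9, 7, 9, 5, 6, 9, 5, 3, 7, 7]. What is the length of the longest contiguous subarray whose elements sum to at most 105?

17

→ 2: sum 2, len 1
→ 7: sum 9, len 2
→ 5: sum 14, len 3
→ 8: sum 22, len 4
→ 9: sum 31, len 5
→ 6: sum 37, len 6
→ 9: sum 46, len 7
→ 2: sum 48, len 8
→ 2: sum 50, len 9
→ 5: sum 55, len 10
→ 9: sum 64, len 11
→ 7: sum 71, len 12
→ 9: sum 80, len 13
→ 5: sum 85, len 14
→ 6: sum 91, len 15
→ 9: sum 100, len 16
→ 5: sum 105, len 17
→ 3 (dropped 2, 7): sum 99, len 16
→ 7 (dropped 5): sum 101, len 16
→ 7 (dropped 8): sum 100, len 16
Longest length seen: 17.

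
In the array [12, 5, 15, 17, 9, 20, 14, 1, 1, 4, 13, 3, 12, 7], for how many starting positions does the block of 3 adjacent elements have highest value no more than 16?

7

(12, 5, 15) → max 15  ≤ 16 ✓
(5, 15, 17) → max 17
(15, 17, 9) → max 17
(17, 9, 20) → max 20
(9, 20, 14) → max 20
(20, 14, 1) → max 20
(14, 1, 1) → max 14  ≤ 16 ✓
(1, 1, 4) → max 4  ≤ 16 ✓
(1, 4, 13) → max 13  ≤ 16 ✓
(4, 13, 3) → max 13  ≤ 16 ✓
(13, 3, 12) → max 13  ≤ 16 ✓
(3, 12, 7) → max 12  ≤ 16 ✓
7 windows satisfy the condition.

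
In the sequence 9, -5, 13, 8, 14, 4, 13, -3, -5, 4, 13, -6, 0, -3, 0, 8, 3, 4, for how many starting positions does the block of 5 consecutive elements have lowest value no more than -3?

[9, -5, 13, 8, 14] → min -5  ≤ -3 ✓
[-5, 13, 8, 14, 4] → min -5  ≤ -3 ✓
[13, 8, 14, 4, 13] → min 4
[8, 14, 4, 13, -3] → min -3  ≤ -3 ✓
[14, 4, 13, -3, -5] → min -5  ≤ -3 ✓
[4, 13, -3, -5, 4] → min -5  ≤ -3 ✓
[13, -3, -5, 4, 13] → min -5  ≤ -3 ✓
[-3, -5, 4, 13, -6] → min -6  ≤ -3 ✓
[-5, 4, 13, -6, 0] → min -6  ≤ -3 ✓
[4, 13, -6, 0, -3] → min -6  ≤ -3 ✓
[13, -6, 0, -3, 0] → min -6  ≤ -3 ✓
[-6, 0, -3, 0, 8] → min -6  ≤ -3 ✓
[0, -3, 0, 8, 3] → min -3  ≤ -3 ✓
[-3, 0, 8, 3, 4] → min -3  ≤ -3 ✓
13 windows satisfy the condition.

13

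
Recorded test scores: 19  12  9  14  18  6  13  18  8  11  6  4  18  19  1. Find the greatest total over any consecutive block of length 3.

Window sums for each of the 13 positions:
[19, 12, 9] → sum 40
[12, 9, 14] → sum 35
[9, 14, 18] → sum 41
[14, 18, 6] → sum 38
[18, 6, 13] → sum 37
[6, 13, 18] → sum 37
[13, 18, 8] → sum 39
[18, 8, 11] → sum 37
[8, 11, 6] → sum 25
[11, 6, 4] → sum 21
[6, 4, 18] → sum 28
[4, 18, 19] → sum 41
[18, 19, 1] → sum 38
Greatest of these is 41.

41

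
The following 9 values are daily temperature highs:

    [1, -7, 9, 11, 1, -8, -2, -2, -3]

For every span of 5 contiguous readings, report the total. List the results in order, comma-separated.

(1, -7, 9, 11, 1) → sum 15
(-7, 9, 11, 1, -8) → sum 6
(9, 11, 1, -8, -2) → sum 11
(11, 1, -8, -2, -2) → sum 0
(1, -8, -2, -2, -3) → sum -14

15, 6, 11, 0, -14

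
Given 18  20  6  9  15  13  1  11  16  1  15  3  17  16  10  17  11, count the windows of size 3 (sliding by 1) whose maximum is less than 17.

8

18 20 6 → max 20
20 6 9 → max 20
6 9 15 → max 15  < 17 ✓
9 15 13 → max 15  < 17 ✓
15 13 1 → max 15  < 17 ✓
13 1 11 → max 13  < 17 ✓
1 11 16 → max 16  < 17 ✓
11 16 1 → max 16  < 17 ✓
16 1 15 → max 16  < 17 ✓
1 15 3 → max 15  < 17 ✓
15 3 17 → max 17
3 17 16 → max 17
17 16 10 → max 17
16 10 17 → max 17
10 17 11 → max 17
8 windows satisfy the condition.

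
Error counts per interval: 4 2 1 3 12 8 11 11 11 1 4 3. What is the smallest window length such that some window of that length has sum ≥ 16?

add 4: running sum 4 < 16
add 2: running sum 6 < 16
add 1: running sum 7 < 16
add 3: running sum 10 < 16
end 4: [1, 3, 12] sum 16, len 3
end 5: [12, 8] sum 20, len 2
end 6: [8, 11] sum 19, len 2
end 7: [11, 11] sum 22, len 2
end 8: [11, 11] sum 22, len 2
end 9: [11, 11, 1] sum 23, len 3
end 10: [11, 1, 4] sum 16, len 3
end 11: [11, 1, 4, 3] sum 19, len 4
Shortest qualifying length: 2.

2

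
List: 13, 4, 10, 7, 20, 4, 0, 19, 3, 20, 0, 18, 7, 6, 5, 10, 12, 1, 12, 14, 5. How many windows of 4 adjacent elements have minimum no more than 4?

[13, 4, 10, 7] → min 4  ≤ 4 ✓
[4, 10, 7, 20] → min 4  ≤ 4 ✓
[10, 7, 20, 4] → min 4  ≤ 4 ✓
[7, 20, 4, 0] → min 0  ≤ 4 ✓
[20, 4, 0, 19] → min 0  ≤ 4 ✓
[4, 0, 19, 3] → min 0  ≤ 4 ✓
[0, 19, 3, 20] → min 0  ≤ 4 ✓
[19, 3, 20, 0] → min 0  ≤ 4 ✓
[3, 20, 0, 18] → min 0  ≤ 4 ✓
[20, 0, 18, 7] → min 0  ≤ 4 ✓
[0, 18, 7, 6] → min 0  ≤ 4 ✓
[18, 7, 6, 5] → min 5
[7, 6, 5, 10] → min 5
[6, 5, 10, 12] → min 5
[5, 10, 12, 1] → min 1  ≤ 4 ✓
[10, 12, 1, 12] → min 1  ≤ 4 ✓
[12, 1, 12, 14] → min 1  ≤ 4 ✓
[1, 12, 14, 5] → min 1  ≤ 4 ✓
15 windows satisfy the condition.

15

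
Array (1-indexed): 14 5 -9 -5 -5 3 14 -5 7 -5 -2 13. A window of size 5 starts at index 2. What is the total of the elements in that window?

-11

Elements at indices 2..6: 5, -9, -5, -5, 3
sum(5, -9, -5, -5, 3) = -11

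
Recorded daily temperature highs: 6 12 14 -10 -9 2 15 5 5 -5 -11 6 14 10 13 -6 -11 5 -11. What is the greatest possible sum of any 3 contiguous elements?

(6, 12, 14) → sum 32
(12, 14, -10) → sum 16
(14, -10, -9) → sum -5
(-10, -9, 2) → sum -17
(-9, 2, 15) → sum 8
(2, 15, 5) → sum 22
(15, 5, 5) → sum 25
(5, 5, -5) → sum 5
(5, -5, -11) → sum -11
(-5, -11, 6) → sum -10
(-11, 6, 14) → sum 9
(6, 14, 10) → sum 30
(14, 10, 13) → sum 37
(10, 13, -6) → sum 17
(13, -6, -11) → sum -4
(-6, -11, 5) → sum -12
(-11, 5, -11) → sum -17
Greatest of these is 37.

37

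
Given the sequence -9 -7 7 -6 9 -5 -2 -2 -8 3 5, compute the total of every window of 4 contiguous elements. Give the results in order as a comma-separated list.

[-9, -7, 7, -6] → sum -15
[-7, 7, -6, 9] → sum 3
[7, -6, 9, -5] → sum 5
[-6, 9, -5, -2] → sum -4
[9, -5, -2, -2] → sum 0
[-5, -2, -2, -8] → sum -17
[-2, -2, -8, 3] → sum -9
[-2, -8, 3, 5] → sum -2

-15, 3, 5, -4, 0, -17, -9, -2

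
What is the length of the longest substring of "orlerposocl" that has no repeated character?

6

add o: [o] len 1
add r: [o, r] len 2
add l: [o, r, l] len 3
add e: [o, r, l, e] len 4
add r (repeat r, move left end past it): [l, e, r] len 3
add p: [l, e, r, p] len 4
add o: [l, e, r, p, o] len 5
add s: [l, e, r, p, o, s] len 6
add o (repeat o, move left end past it): [s, o] len 2
add c: [s, o, c] len 3
add l: [s, o, c, l] len 4
Longest all-distinct length: 6.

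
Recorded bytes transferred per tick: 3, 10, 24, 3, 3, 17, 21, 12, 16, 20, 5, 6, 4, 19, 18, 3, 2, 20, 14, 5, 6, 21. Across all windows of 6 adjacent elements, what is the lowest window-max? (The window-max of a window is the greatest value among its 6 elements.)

19

Window maxs for each of the 17 positions:
3 10 24 3 3 17 → max 24
10 24 3 3 17 21 → max 24
24 3 3 17 21 12 → max 24
3 3 17 21 12 16 → max 21
3 17 21 12 16 20 → max 21
17 21 12 16 20 5 → max 21
21 12 16 20 5 6 → max 21
12 16 20 5 6 4 → max 20
16 20 5 6 4 19 → max 20
20 5 6 4 19 18 → max 20
5 6 4 19 18 3 → max 19
6 4 19 18 3 2 → max 19
4 19 18 3 2 20 → max 20
19 18 3 2 20 14 → max 20
18 3 2 20 14 5 → max 20
3 2 20 14 5 6 → max 20
2 20 14 5 6 21 → max 21
Lowest of these is 19.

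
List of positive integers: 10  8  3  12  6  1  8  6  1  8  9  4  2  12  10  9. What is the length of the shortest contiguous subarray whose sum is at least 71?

11

Extend right; whenever the sum reaches 71, record the length and shrink from the left:
add 10: running sum 10 < 71
add 8: running sum 18 < 71
add 3: running sum 21 < 71
add 12: running sum 33 < 71
add 6: running sum 39 < 71
add 1: running sum 40 < 71
add 8: running sum 48 < 71
add 6: running sum 54 < 71
add 1: running sum 55 < 71
add 8: running sum 63 < 71
add 9: shortest ending here [10, 8, 3, 12, 6, 1, 8, 6, 1, 8, 9] sum 72, len 11
add 4: shortest ending here [10, 8, 3, 12, 6, 1, 8, 6, 1, 8, 9, 4] sum 76, len 12
add 2: shortest ending here [10, 8, 3, 12, 6, 1, 8, 6, 1, 8, 9, 4, 2] sum 78, len 13
add 12: shortest ending here [3, 12, 6, 1, 8, 6, 1, 8, 9, 4, 2, 12] sum 72, len 12
add 10: shortest ending here [12, 6, 1, 8, 6, 1, 8, 9, 4, 2, 12, 10] sum 79, len 12
add 9: shortest ending here [6, 1, 8, 6, 1, 8, 9, 4, 2, 12, 10, 9] sum 76, len 12
Shortest qualifying length: 11.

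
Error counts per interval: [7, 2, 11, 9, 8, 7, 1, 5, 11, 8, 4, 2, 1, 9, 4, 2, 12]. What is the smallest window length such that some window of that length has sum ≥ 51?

add 7: running sum 7 < 51
add 2: running sum 9 < 51
add 11: running sum 20 < 51
add 9: running sum 29 < 51
add 8: running sum 37 < 51
add 7: running sum 44 < 51
add 1: running sum 45 < 51
add 5: running sum 50 < 51
end 8: [11, 9, 8, 7, 1, 5, 11] sum 52, len 7
end 9: [11, 9, 8, 7, 1, 5, 11, 8] sum 60, len 8
end 10: [9, 8, 7, 1, 5, 11, 8, 4] sum 53, len 8
end 11: [9, 8, 7, 1, 5, 11, 8, 4, 2] sum 55, len 9
end 12: [9, 8, 7, 1, 5, 11, 8, 4, 2, 1] sum 56, len 10
end 13: [8, 7, 1, 5, 11, 8, 4, 2, 1, 9] sum 56, len 10
end 14: [7, 1, 5, 11, 8, 4, 2, 1, 9, 4] sum 52, len 10
end 15: [7, 1, 5, 11, 8, 4, 2, 1, 9, 4, 2] sum 54, len 11
end 16: [11, 8, 4, 2, 1, 9, 4, 2, 12] sum 53, len 9
Shortest qualifying length: 7.

7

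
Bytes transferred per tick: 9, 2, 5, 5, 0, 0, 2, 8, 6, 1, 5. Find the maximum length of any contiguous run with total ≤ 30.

9

[9] sum 9 len 1
[9, 2] sum 11 len 2
[9, 2, 5] sum 16 len 3
[9, 2, 5, 5] sum 21 len 4
[9, 2, 5, 5, 0] sum 21 len 5
[9, 2, 5, 5, 0, 0] sum 21 len 6
[9, 2, 5, 5, 0, 0, 2] sum 23 len 7
[2, 5, 5, 0, 0, 2, 8] sum 22 len 7
[2, 5, 5, 0, 0, 2, 8, 6] sum 28 len 8
[2, 5, 5, 0, 0, 2, 8, 6, 1] sum 29 len 9
[5, 0, 0, 2, 8, 6, 1, 5] sum 27 len 8
Longest length seen: 9.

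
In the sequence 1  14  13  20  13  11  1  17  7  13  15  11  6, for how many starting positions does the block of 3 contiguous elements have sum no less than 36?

[1, 14, 13] → sum 28
[14, 13, 20] → sum 47  ≥ 36 ✓
[13, 20, 13] → sum 46  ≥ 36 ✓
[20, 13, 11] → sum 44  ≥ 36 ✓
[13, 11, 1] → sum 25
[11, 1, 17] → sum 29
[1, 17, 7] → sum 25
[17, 7, 13] → sum 37  ≥ 36 ✓
[7, 13, 15] → sum 35
[13, 15, 11] → sum 39  ≥ 36 ✓
[15, 11, 6] → sum 32
5 windows satisfy the condition.

5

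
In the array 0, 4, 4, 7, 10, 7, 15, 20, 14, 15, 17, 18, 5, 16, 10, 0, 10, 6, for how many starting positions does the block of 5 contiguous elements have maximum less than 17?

0 4 4 7 10 → max 10  < 17 ✓
4 4 7 10 7 → max 10  < 17 ✓
4 7 10 7 15 → max 15  < 17 ✓
7 10 7 15 20 → max 20
10 7 15 20 14 → max 20
7 15 20 14 15 → max 20
15 20 14 15 17 → max 20
20 14 15 17 18 → max 20
14 15 17 18 5 → max 18
15 17 18 5 16 → max 18
17 18 5 16 10 → max 18
18 5 16 10 0 → max 18
5 16 10 0 10 → max 16  < 17 ✓
16 10 0 10 6 → max 16  < 17 ✓
5 windows satisfy the condition.

5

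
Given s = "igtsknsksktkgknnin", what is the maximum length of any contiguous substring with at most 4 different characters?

10

add i: window [i] (1 distinct), len 1
add g: window [i, g] (2 distinct), len 2
add t: window [i, g, t] (3 distinct), len 3
add s: window [i, g, t, s] (4 distinct), len 4
add k: window [g, t, s, k] (4 distinct), len 4
add n: window [t, s, k, n] (4 distinct), len 4
add s: window [t, s, k, n, s] (4 distinct), len 5
add k: window [t, s, k, n, s, k] (4 distinct), len 6
add s: window [t, s, k, n, s, k, s] (4 distinct), len 7
add k: window [t, s, k, n, s, k, s, k] (4 distinct), len 8
add t: window [t, s, k, n, s, k, s, k, t] (4 distinct), len 9
add k: window [t, s, k, n, s, k, s, k, t, k] (4 distinct), len 10
add g: window [s, k, s, k, t, k, g] (4 distinct), len 7
add k: window [s, k, s, k, t, k, g, k] (4 distinct), len 8
add n: window [k, t, k, g, k, n] (4 distinct), len 6
add n: window [k, t, k, g, k, n, n] (4 distinct), len 7
add i: window [k, g, k, n, n, i] (4 distinct), len 6
add n: window [k, g, k, n, n, i, n] (4 distinct), len 7
Longest length with ≤4 distinct: 10.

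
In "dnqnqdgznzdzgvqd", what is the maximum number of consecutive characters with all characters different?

5

[d] len 1
[d, n] len 2
[d, n, q] len 3
[q, n] len 2
[n, q] len 2
[n, q, d] len 3
[n, q, d, g] len 4
[n, q, d, g, z] len 5
[q, d, g, z, n] len 5
[n, z] len 2
[n, z, d] len 3
[d, z] len 2
[d, z, g] len 3
[d, z, g, v] len 4
[d, z, g, v, q] len 5
[z, g, v, q, d] len 5
Longest all-distinct length: 5.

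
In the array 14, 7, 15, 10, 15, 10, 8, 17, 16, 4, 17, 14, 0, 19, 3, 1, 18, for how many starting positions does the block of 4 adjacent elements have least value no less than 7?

14 7 15 10 → min 7  ≥ 7 ✓
7 15 10 15 → min 7  ≥ 7 ✓
15 10 15 10 → min 10  ≥ 7 ✓
10 15 10 8 → min 8  ≥ 7 ✓
15 10 8 17 → min 8  ≥ 7 ✓
10 8 17 16 → min 8  ≥ 7 ✓
8 17 16 4 → min 4
17 16 4 17 → min 4
16 4 17 14 → min 4
4 17 14 0 → min 0
17 14 0 19 → min 0
14 0 19 3 → min 0
0 19 3 1 → min 0
19 3 1 18 → min 1
6 windows satisfy the condition.

6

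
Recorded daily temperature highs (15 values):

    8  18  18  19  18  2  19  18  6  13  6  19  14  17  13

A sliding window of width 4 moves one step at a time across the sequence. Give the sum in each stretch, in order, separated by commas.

8 18 18 19 → sum 63
18 18 19 18 → sum 73
18 19 18 2 → sum 57
19 18 2 19 → sum 58
18 2 19 18 → sum 57
2 19 18 6 → sum 45
19 18 6 13 → sum 56
18 6 13 6 → sum 43
6 13 6 19 → sum 44
13 6 19 14 → sum 52
6 19 14 17 → sum 56
19 14 17 13 → sum 63

63, 73, 57, 58, 57, 45, 56, 43, 44, 52, 56, 63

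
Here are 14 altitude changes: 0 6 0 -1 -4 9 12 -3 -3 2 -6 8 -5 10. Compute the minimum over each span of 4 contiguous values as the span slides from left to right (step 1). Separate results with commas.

-1, -4, -4, -4, -4, -3, -3, -6, -6, -6, -6

0 6 0 -1 → min -1
6 0 -1 -4 → min -4
0 -1 -4 9 → min -4
-1 -4 9 12 → min -4
-4 9 12 -3 → min -4
9 12 -3 -3 → min -3
12 -3 -3 2 → min -3
-3 -3 2 -6 → min -6
-3 2 -6 8 → min -6
2 -6 8 -5 → min -6
-6 8 -5 10 → min -6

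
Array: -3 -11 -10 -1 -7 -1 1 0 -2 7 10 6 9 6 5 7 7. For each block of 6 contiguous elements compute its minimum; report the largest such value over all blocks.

[-3, -11, -10, -1, -7, -1] → min -11
[-11, -10, -1, -7, -1, 1] → min -11
[-10, -1, -7, -1, 1, 0] → min -10
[-1, -7, -1, 1, 0, -2] → min -7
[-7, -1, 1, 0, -2, 7] → min -7
[-1, 1, 0, -2, 7, 10] → min -2
[1, 0, -2, 7, 10, 6] → min -2
[0, -2, 7, 10, 6, 9] → min -2
[-2, 7, 10, 6, 9, 6] → min -2
[7, 10, 6, 9, 6, 5] → min 5
[10, 6, 9, 6, 5, 7] → min 5
[6, 9, 6, 5, 7, 7] → min 5
Largest of these is 5.

5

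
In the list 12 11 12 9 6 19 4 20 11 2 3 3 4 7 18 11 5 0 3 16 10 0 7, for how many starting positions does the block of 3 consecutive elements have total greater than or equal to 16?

17

12 11 12 → sum 35  ≥ 16 ✓
11 12 9 → sum 32  ≥ 16 ✓
12 9 6 → sum 27  ≥ 16 ✓
9 6 19 → sum 34  ≥ 16 ✓
6 19 4 → sum 29  ≥ 16 ✓
19 4 20 → sum 43  ≥ 16 ✓
4 20 11 → sum 35  ≥ 16 ✓
20 11 2 → sum 33  ≥ 16 ✓
11 2 3 → sum 16  ≥ 16 ✓
2 3 3 → sum 8
3 3 4 → sum 10
3 4 7 → sum 14
4 7 18 → sum 29  ≥ 16 ✓
7 18 11 → sum 36  ≥ 16 ✓
18 11 5 → sum 34  ≥ 16 ✓
11 5 0 → sum 16  ≥ 16 ✓
5 0 3 → sum 8
0 3 16 → sum 19  ≥ 16 ✓
3 16 10 → sum 29  ≥ 16 ✓
16 10 0 → sum 26  ≥ 16 ✓
10 0 7 → sum 17  ≥ 16 ✓
17 windows satisfy the condition.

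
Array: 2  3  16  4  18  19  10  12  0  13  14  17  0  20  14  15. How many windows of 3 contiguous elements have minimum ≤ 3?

2 3 16 → min 2  ≤ 3 ✓
3 16 4 → min 3  ≤ 3 ✓
16 4 18 → min 4
4 18 19 → min 4
18 19 10 → min 10
19 10 12 → min 10
10 12 0 → min 0  ≤ 3 ✓
12 0 13 → min 0  ≤ 3 ✓
0 13 14 → min 0  ≤ 3 ✓
13 14 17 → min 13
14 17 0 → min 0  ≤ 3 ✓
17 0 20 → min 0  ≤ 3 ✓
0 20 14 → min 0  ≤ 3 ✓
20 14 15 → min 14
8 windows satisfy the condition.

8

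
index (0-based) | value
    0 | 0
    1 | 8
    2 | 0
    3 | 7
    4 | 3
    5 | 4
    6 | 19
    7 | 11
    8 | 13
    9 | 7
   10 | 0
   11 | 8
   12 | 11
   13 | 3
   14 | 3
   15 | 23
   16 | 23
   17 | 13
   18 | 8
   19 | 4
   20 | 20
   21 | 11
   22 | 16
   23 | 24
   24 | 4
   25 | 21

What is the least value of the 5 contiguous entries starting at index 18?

Elements at indices 18..22: 8, 4, 20, 11, 16
min(8, 4, 20, 11, 16) = 4

4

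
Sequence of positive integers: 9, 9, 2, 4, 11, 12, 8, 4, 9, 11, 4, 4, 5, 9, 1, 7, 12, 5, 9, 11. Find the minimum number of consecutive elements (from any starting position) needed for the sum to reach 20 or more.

add 9: running sum 9 < 20
add 9: running sum 18 < 20
end 2: [9, 9, 2] sum 20, len 3
end 3: [9, 9, 2, 4] sum 24, len 4
end 4: [9, 2, 4, 11] sum 26, len 4
end 5: [11, 12] sum 23, len 2
end 6: [12, 8] sum 20, len 2
end 7: [12, 8, 4] sum 24, len 3
end 8: [8, 4, 9] sum 21, len 3
end 9: [9, 11] sum 20, len 2
end 10: [9, 11, 4] sum 24, len 3
end 11: [9, 11, 4, 4] sum 28, len 4
end 12: [11, 4, 4, 5] sum 24, len 4
end 13: [4, 4, 5, 9] sum 22, len 4
end 14: [4, 4, 5, 9, 1] sum 23, len 5
end 15: [5, 9, 1, 7] sum 22, len 4
end 16: [1, 7, 12] sum 20, len 3
end 17: [7, 12, 5] sum 24, len 3
end 18: [12, 5, 9] sum 26, len 3
end 19: [9, 11] sum 20, len 2
Shortest qualifying length: 2.

2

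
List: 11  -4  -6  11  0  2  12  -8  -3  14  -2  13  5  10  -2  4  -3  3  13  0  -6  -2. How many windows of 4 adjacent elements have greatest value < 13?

[11, -4, -6, 11] → max 11  < 13 ✓
[-4, -6, 11, 0] → max 11  < 13 ✓
[-6, 11, 0, 2] → max 11  < 13 ✓
[11, 0, 2, 12] → max 12  < 13 ✓
[0, 2, 12, -8] → max 12  < 13 ✓
[2, 12, -8, -3] → max 12  < 13 ✓
[12, -8, -3, 14] → max 14
[-8, -3, 14, -2] → max 14
[-3, 14, -2, 13] → max 14
[14, -2, 13, 5] → max 14
[-2, 13, 5, 10] → max 13
[13, 5, 10, -2] → max 13
[5, 10, -2, 4] → max 10  < 13 ✓
[10, -2, 4, -3] → max 10  < 13 ✓
[-2, 4, -3, 3] → max 4  < 13 ✓
[4, -3, 3, 13] → max 13
[-3, 3, 13, 0] → max 13
[3, 13, 0, -6] → max 13
[13, 0, -6, -2] → max 13
9 windows satisfy the condition.

9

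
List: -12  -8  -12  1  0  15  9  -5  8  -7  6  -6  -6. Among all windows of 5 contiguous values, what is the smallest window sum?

-12 -8 -12 1 0 → sum -31
-8 -12 1 0 15 → sum -4
-12 1 0 15 9 → sum 13
1 0 15 9 -5 → sum 20
0 15 9 -5 8 → sum 27
15 9 -5 8 -7 → sum 20
9 -5 8 -7 6 → sum 11
-5 8 -7 6 -6 → sum -4
8 -7 6 -6 -6 → sum -5
Smallest of these is -31.

-31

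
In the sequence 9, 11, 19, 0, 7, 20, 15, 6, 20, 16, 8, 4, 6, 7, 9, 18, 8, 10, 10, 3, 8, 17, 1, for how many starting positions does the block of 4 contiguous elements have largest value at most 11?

4

[9, 11, 19, 0] → max 19
[11, 19, 0, 7] → max 19
[19, 0, 7, 20] → max 20
[0, 7, 20, 15] → max 20
[7, 20, 15, 6] → max 20
[20, 15, 6, 20] → max 20
[15, 6, 20, 16] → max 20
[6, 20, 16, 8] → max 20
[20, 16, 8, 4] → max 20
[16, 8, 4, 6] → max 16
[8, 4, 6, 7] → max 8  ≤ 11 ✓
[4, 6, 7, 9] → max 9  ≤ 11 ✓
[6, 7, 9, 18] → max 18
[7, 9, 18, 8] → max 18
[9, 18, 8, 10] → max 18
[18, 8, 10, 10] → max 18
[8, 10, 10, 3] → max 10  ≤ 11 ✓
[10, 10, 3, 8] → max 10  ≤ 11 ✓
[10, 3, 8, 17] → max 17
[3, 8, 17, 1] → max 17
4 windows satisfy the condition.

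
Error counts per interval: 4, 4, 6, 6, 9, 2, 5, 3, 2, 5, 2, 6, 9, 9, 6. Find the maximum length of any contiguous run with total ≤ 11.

3

add 4: [4] sum 4, len 1
add 4: [4, 4] sum 8, len 2
add 6: [4, 6] sum 10, len 2
add 6: [6] sum 6, len 1
add 9: [9] sum 9, len 1
add 2: [9, 2] sum 11, len 2
add 5: [2, 5] sum 7, len 2
add 3: [2, 5, 3] sum 10, len 3
add 2: [5, 3, 2] sum 10, len 3
add 5: [3, 2, 5] sum 10, len 3
add 2: [2, 5, 2] sum 9, len 3
add 6: [2, 6] sum 8, len 2
add 9: [9] sum 9, len 1
add 9: [9] sum 9, len 1
add 6: [6] sum 6, len 1
Longest length seen: 3.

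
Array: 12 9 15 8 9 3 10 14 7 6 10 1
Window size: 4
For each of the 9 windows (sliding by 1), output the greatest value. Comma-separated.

[12, 9, 15, 8] → max 15
[9, 15, 8, 9] → max 15
[15, 8, 9, 3] → max 15
[8, 9, 3, 10] → max 10
[9, 3, 10, 14] → max 14
[3, 10, 14, 7] → max 14
[10, 14, 7, 6] → max 14
[14, 7, 6, 10] → max 14
[7, 6, 10, 1] → max 10

15, 15, 15, 10, 14, 14, 14, 14, 10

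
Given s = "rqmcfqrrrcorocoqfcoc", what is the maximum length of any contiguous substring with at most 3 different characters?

9

Extend right; when distinct count exceeds 3, shrink from the left:
add r: window [r] (1 distinct), len 1
add q: window [r, q] (2 distinct), len 2
add m: window [r, q, m] (3 distinct), len 3
add c: window [q, m, c] (3 distinct), len 3
add f: window [m, c, f] (3 distinct), len 3
add q: window [c, f, q] (3 distinct), len 3
add r: window [f, q, r] (3 distinct), len 3
add r: window [f, q, r, r] (3 distinct), len 4
add r: window [f, q, r, r, r] (3 distinct), len 5
add c: window [q, r, r, r, c] (3 distinct), len 5
add o: window [r, r, r, c, o] (3 distinct), len 5
add r: window [r, r, r, c, o, r] (3 distinct), len 6
add o: window [r, r, r, c, o, r, o] (3 distinct), len 7
add c: window [r, r, r, c, o, r, o, c] (3 distinct), len 8
add o: window [r, r, r, c, o, r, o, c, o] (3 distinct), len 9
add q: window [o, c, o, q] (3 distinct), len 4
add f: window [o, q, f] (3 distinct), len 3
add c: window [q, f, c] (3 distinct), len 3
add o: window [f, c, o] (3 distinct), len 3
add c: window [f, c, o, c] (3 distinct), len 4
Longest length with ≤3 distinct: 9.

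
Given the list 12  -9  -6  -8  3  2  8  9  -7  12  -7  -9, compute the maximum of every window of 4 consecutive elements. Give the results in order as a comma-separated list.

(12, -9, -6, -8) → max 12
(-9, -6, -8, 3) → max 3
(-6, -8, 3, 2) → max 3
(-8, 3, 2, 8) → max 8
(3, 2, 8, 9) → max 9
(2, 8, 9, -7) → max 9
(8, 9, -7, 12) → max 12
(9, -7, 12, -7) → max 12
(-7, 12, -7, -9) → max 12

12, 3, 3, 8, 9, 9, 12, 12, 12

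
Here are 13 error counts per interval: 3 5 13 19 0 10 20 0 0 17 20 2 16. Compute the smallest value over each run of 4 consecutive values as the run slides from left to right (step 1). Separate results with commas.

Sliding a size-4 window across the 13 values:
(3, 5, 13, 19) → min 3
(5, 13, 19, 0) → min 0
(13, 19, 0, 10) → min 0
(19, 0, 10, 20) → min 0
(0, 10, 20, 0) → min 0
(10, 20, 0, 0) → min 0
(20, 0, 0, 17) → min 0
(0, 0, 17, 20) → min 0
(0, 17, 20, 2) → min 0
(17, 20, 2, 16) → min 2

3, 0, 0, 0, 0, 0, 0, 0, 0, 2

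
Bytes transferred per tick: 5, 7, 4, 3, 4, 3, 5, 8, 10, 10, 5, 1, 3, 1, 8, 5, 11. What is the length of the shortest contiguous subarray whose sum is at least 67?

11

add 5: running sum 5 < 67
add 7: running sum 12 < 67
add 4: running sum 16 < 67
add 3: running sum 19 < 67
add 4: running sum 23 < 67
add 3: running sum 26 < 67
add 5: running sum 31 < 67
add 8: running sum 39 < 67
add 10: running sum 49 < 67
add 10: running sum 59 < 67
add 5: running sum 64 < 67
add 1: running sum 65 < 67
add 3: shortest ending here [5, 7, 4, 3, 4, 3, 5, 8, 10, 10, 5, 1, 3] sum 68, len 13
add 1: shortest ending here [5, 7, 4, 3, 4, 3, 5, 8, 10, 10, 5, 1, 3, 1] sum 69, len 14
add 8: shortest ending here [7, 4, 3, 4, 3, 5, 8, 10, 10, 5, 1, 3, 1, 8] sum 72, len 14
add 5: shortest ending here [4, 3, 4, 3, 5, 8, 10, 10, 5, 1, 3, 1, 8, 5] sum 70, len 14
add 11: shortest ending here [5, 8, 10, 10, 5, 1, 3, 1, 8, 5, 11] sum 67, len 11
Shortest qualifying length: 11.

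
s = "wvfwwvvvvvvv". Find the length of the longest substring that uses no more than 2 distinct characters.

Extend right; when distinct count exceeds 2, shrink from the left:
add w: window [w] (1 distinct), len 1
add v: window [w, v] (2 distinct), len 2
add f: window [v, f] (2 distinct), len 2
add w: window [f, w] (2 distinct), len 2
add w: window [f, w, w] (2 distinct), len 3
add v: window [w, w, v] (2 distinct), len 3
add v: window [w, w, v, v] (2 distinct), len 4
add v: window [w, w, v, v, v] (2 distinct), len 5
add v: window [w, w, v, v, v, v] (2 distinct), len 6
add v: window [w, w, v, v, v, v, v] (2 distinct), len 7
add v: window [w, w, v, v, v, v, v, v] (2 distinct), len 8
add v: window [w, w, v, v, v, v, v, v, v] (2 distinct), len 9
Longest length with ≤2 distinct: 9.

9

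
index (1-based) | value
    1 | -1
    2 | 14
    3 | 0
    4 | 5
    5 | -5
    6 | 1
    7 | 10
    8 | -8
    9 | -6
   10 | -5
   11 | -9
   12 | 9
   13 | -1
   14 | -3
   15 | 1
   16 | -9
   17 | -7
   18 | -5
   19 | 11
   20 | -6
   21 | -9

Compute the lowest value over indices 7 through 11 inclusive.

-9

Elements at indices 7..11: 10, -8, -6, -5, -9
min(10, -8, -6, -5, -9) = -9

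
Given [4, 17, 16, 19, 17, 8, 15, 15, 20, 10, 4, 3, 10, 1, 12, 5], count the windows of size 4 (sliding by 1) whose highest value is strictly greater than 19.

4

4 17 16 19 → max 19
17 16 19 17 → max 19
16 19 17 8 → max 19
19 17 8 15 → max 19
17 8 15 15 → max 17
8 15 15 20 → max 20  > 19 ✓
15 15 20 10 → max 20  > 19 ✓
15 20 10 4 → max 20  > 19 ✓
20 10 4 3 → max 20  > 19 ✓
10 4 3 10 → max 10
4 3 10 1 → max 10
3 10 1 12 → max 12
10 1 12 5 → max 12
4 windows satisfy the condition.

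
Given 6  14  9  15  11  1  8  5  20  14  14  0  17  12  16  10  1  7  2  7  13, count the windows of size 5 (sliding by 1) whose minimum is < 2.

15

6 14 9 15 11 → min 6
14 9 15 11 1 → min 1  < 2 ✓
9 15 11 1 8 → min 1  < 2 ✓
15 11 1 8 5 → min 1  < 2 ✓
11 1 8 5 20 → min 1  < 2 ✓
1 8 5 20 14 → min 1  < 2 ✓
8 5 20 14 14 → min 5
5 20 14 14 0 → min 0  < 2 ✓
20 14 14 0 17 → min 0  < 2 ✓
14 14 0 17 12 → min 0  < 2 ✓
14 0 17 12 16 → min 0  < 2 ✓
0 17 12 16 10 → min 0  < 2 ✓
17 12 16 10 1 → min 1  < 2 ✓
12 16 10 1 7 → min 1  < 2 ✓
16 10 1 7 2 → min 1  < 2 ✓
10 1 7 2 7 → min 1  < 2 ✓
1 7 2 7 13 → min 1  < 2 ✓
15 windows satisfy the condition.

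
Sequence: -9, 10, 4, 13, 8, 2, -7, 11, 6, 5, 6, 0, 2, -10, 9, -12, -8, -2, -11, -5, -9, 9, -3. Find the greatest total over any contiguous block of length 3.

27

Each size-3 window and its sum:
[-9, 10, 4] → sum 5
[10, 4, 13] → sum 27
[4, 13, 8] → sum 25
[13, 8, 2] → sum 23
[8, 2, -7] → sum 3
[2, -7, 11] → sum 6
[-7, 11, 6] → sum 10
[11, 6, 5] → sum 22
[6, 5, 6] → sum 17
[5, 6, 0] → sum 11
[6, 0, 2] → sum 8
[0, 2, -10] → sum -8
[2, -10, 9] → sum 1
[-10, 9, -12] → sum -13
[9, -12, -8] → sum -11
[-12, -8, -2] → sum -22
[-8, -2, -11] → sum -21
[-2, -11, -5] → sum -18
[-11, -5, -9] → sum -25
[-5, -9, 9] → sum -5
[-9, 9, -3] → sum -3
Greatest of these is 27.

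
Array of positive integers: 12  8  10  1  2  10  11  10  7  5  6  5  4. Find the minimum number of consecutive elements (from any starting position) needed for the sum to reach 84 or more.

Extend right; whenever the sum reaches 84, record the length and shrink from the left:
add 12: running sum 12 < 84
add 8: running sum 20 < 84
add 10: running sum 30 < 84
add 1: running sum 31 < 84
add 2: running sum 33 < 84
add 10: running sum 43 < 84
add 11: running sum 54 < 84
add 10: running sum 64 < 84
add 7: running sum 71 < 84
add 5: running sum 76 < 84
add 6: running sum 82 < 84
end 11: [12, 8, 10, 1, 2, 10, 11, 10, 7, 5, 6, 5] sum 87, len 12
end 12: [12, 8, 10, 1, 2, 10, 11, 10, 7, 5, 6, 5, 4] sum 91, len 13
Shortest qualifying length: 12.

12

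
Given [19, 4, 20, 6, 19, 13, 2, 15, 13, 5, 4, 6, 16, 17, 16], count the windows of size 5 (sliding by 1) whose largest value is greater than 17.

5

(19, 4, 20, 6, 19) → max 20  > 17 ✓
(4, 20, 6, 19, 13) → max 20  > 17 ✓
(20, 6, 19, 13, 2) → max 20  > 17 ✓
(6, 19, 13, 2, 15) → max 19  > 17 ✓
(19, 13, 2, 15, 13) → max 19  > 17 ✓
(13, 2, 15, 13, 5) → max 15
(2, 15, 13, 5, 4) → max 15
(15, 13, 5, 4, 6) → max 15
(13, 5, 4, 6, 16) → max 16
(5, 4, 6, 16, 17) → max 17
(4, 6, 16, 17, 16) → max 17
5 windows satisfy the condition.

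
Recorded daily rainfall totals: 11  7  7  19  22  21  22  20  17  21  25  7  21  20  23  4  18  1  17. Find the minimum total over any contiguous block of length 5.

Each size-5 window and its sum:
11 7 7 19 22 → sum 66
7 7 19 22 21 → sum 76
7 19 22 21 22 → sum 91
19 22 21 22 20 → sum 104
22 21 22 20 17 → sum 102
21 22 20 17 21 → sum 101
22 20 17 21 25 → sum 105
20 17 21 25 7 → sum 90
17 21 25 7 21 → sum 91
21 25 7 21 20 → sum 94
25 7 21 20 23 → sum 96
7 21 20 23 4 → sum 75
21 20 23 4 18 → sum 86
20 23 4 18 1 → sum 66
23 4 18 1 17 → sum 63
Minimum of these is 63.

63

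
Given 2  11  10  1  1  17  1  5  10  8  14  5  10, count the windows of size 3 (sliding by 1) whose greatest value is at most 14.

2 11 10 → max 11  ≤ 14 ✓
11 10 1 → max 11  ≤ 14 ✓
10 1 1 → max 10  ≤ 14 ✓
1 1 17 → max 17
1 17 1 → max 17
17 1 5 → max 17
1 5 10 → max 10  ≤ 14 ✓
5 10 8 → max 10  ≤ 14 ✓
10 8 14 → max 14  ≤ 14 ✓
8 14 5 → max 14  ≤ 14 ✓
14 5 10 → max 14  ≤ 14 ✓
8 windows satisfy the condition.

8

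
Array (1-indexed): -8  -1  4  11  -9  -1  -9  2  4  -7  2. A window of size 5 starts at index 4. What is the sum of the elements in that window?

Elements at indices 4..8: 11, -9, -1, -9, 2
sum(11, -9, -1, -9, 2) = -6

-6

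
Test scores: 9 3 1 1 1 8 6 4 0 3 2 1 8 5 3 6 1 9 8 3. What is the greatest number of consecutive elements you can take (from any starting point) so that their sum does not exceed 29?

10

add 9: [9] sum 9, len 1
add 3: [9, 3] sum 12, len 2
add 1: [9, 3, 1] sum 13, len 3
add 1: [9, 3, 1, 1] sum 14, len 4
add 1: [9, 3, 1, 1, 1] sum 15, len 5
add 8: [9, 3, 1, 1, 1, 8] sum 23, len 6
add 6: [9, 3, 1, 1, 1, 8, 6] sum 29, len 7
add 4: [3, 1, 1, 1, 8, 6, 4] sum 24, len 7
add 0: [3, 1, 1, 1, 8, 6, 4, 0] sum 24, len 8
add 3: [3, 1, 1, 1, 8, 6, 4, 0, 3] sum 27, len 9
add 2: [3, 1, 1, 1, 8, 6, 4, 0, 3, 2] sum 29, len 10
add 1: [1, 1, 1, 8, 6, 4, 0, 3, 2, 1] sum 27, len 10
add 8: [6, 4, 0, 3, 2, 1, 8] sum 24, len 7
add 5: [6, 4, 0, 3, 2, 1, 8, 5] sum 29, len 8
add 3: [4, 0, 3, 2, 1, 8, 5, 3] sum 26, len 8
add 6: [0, 3, 2, 1, 8, 5, 3, 6] sum 28, len 8
add 1: [0, 3, 2, 1, 8, 5, 3, 6, 1] sum 29, len 9
add 9: [5, 3, 6, 1, 9] sum 24, len 5
add 8: [3, 6, 1, 9, 8] sum 27, len 5
add 3: [6, 1, 9, 8, 3] sum 27, len 5
Longest length seen: 10.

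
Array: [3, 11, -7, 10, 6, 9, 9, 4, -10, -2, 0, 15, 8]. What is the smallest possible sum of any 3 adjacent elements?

-12

3 11 -7 → sum 7
11 -7 10 → sum 14
-7 10 6 → sum 9
10 6 9 → sum 25
6 9 9 → sum 24
9 9 4 → sum 22
9 4 -10 → sum 3
4 -10 -2 → sum -8
-10 -2 0 → sum -12
-2 0 15 → sum 13
0 15 8 → sum 23
Smallest of these is -12.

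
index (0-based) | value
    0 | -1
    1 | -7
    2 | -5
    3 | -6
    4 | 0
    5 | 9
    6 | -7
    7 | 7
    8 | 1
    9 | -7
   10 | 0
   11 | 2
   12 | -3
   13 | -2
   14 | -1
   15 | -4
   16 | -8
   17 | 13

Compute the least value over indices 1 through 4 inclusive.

Elements at indices 1..4: -7, -5, -6, 0
min(-7, -5, -6, 0) = -7

-7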